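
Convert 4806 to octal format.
Convert 4806 (decimal) → 4806 = 1×4096 + 1×512 + 3×64 + 6 → 0o11306 (octal)
0o11306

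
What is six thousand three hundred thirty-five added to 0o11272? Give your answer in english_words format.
Convert six thousand three hundred thirty-five (English words) → 6×1000 + 3×100 + 35 = 6335 (decimal)
Convert 0o11272 (octal) → 1×4096 + 1×512 + 2×64 + 7×8 + 2 = 4794 (decimal)
Compute 6335 + 4794 = 11129
Convert 11129 (decimal) → 11129 = 11×1000 + 1×100 + 29 → eleven thousand one hundred twenty-nine (English words)
eleven thousand one hundred twenty-nine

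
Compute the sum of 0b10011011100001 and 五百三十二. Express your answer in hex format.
Convert 0b10011011100001 (binary) → 8192 + 1024 + 512 + 128 + 64 + 32 + 1 = 9953 (decimal)
Convert 五百三十二 (Chinese numeral) → 5×100 + 3×10 + 2 = 532 (decimal)
Compute 9953 + 532 = 10485
Convert 10485 (decimal) → 10485 = 2×4096 + 8×256 + 15×16 + 5 → 0x28F5 (hexadecimal)
0x28F5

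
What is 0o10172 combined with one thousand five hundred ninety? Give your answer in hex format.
Convert 0o10172 (octal) → 1×4096 + 1×64 + 7×8 + 2 = 4218 (decimal)
Convert one thousand five hundred ninety (English words) → 1×1000 + 5×100 + 90 = 1590 (decimal)
Compute 4218 + 1590 = 5808
Convert 5808 (decimal) → 5808 = 1×4096 + 6×256 + 11×16 → 0x16B0 (hexadecimal)
0x16B0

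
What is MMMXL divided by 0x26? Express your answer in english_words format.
Convert MMMXL (Roman numeral) → 1000 + 1000 + 1000 + 40 = 3040 (decimal)
Convert 0x26 (hexadecimal) → 2×16 + 6 = 38 (decimal)
Compute 3040 ÷ 38 = 80
Convert 80 (decimal) → eighty (English words)
eighty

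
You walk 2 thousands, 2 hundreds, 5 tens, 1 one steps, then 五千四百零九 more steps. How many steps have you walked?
Convert 2 thousands, 2 hundreds, 5 tens, 1 one (place-value notation) → 2×1000 + 2×100 + 5×10 + 1 = 2251 (decimal)
Convert 五千四百零九 (Chinese numeral) → 5×1000 + 4×100 + 9 = 5409 (decimal)
Compute 2251 + 5409 = 7660
7660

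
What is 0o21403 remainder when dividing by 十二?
Convert 0o21403 (octal) → 2×4096 + 1×512 + 4×64 + 3 = 8963 (decimal)
Convert 十二 (Chinese numeral) → 1×10 + 2 = 12 (decimal)
Compute 8963 mod 12 = 11
11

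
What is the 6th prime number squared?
The 6th prime number = 13
Compute 13² = 13 × 13 = 169
169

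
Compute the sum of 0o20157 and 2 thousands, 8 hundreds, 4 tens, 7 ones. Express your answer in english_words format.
Convert 0o20157 (octal) → 2×4096 + 1×64 + 5×8 + 7 = 8303 (decimal)
Convert 2 thousands, 8 hundreds, 4 tens, 7 ones (place-value notation) → 2×1000 + 8×100 + 4×10 + 7 = 2847 (decimal)
Compute 8303 + 2847 = 11150
Convert 11150 (decimal) → 11150 = 11×1000 + 1×100 + 50 → eleven thousand one hundred fifty (English words)
eleven thousand one hundred fifty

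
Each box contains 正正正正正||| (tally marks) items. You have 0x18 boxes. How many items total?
Convert 正正正正正||| (tally marks) → 5 + 5 + 5 + 5 + 5 + 3 = 28 (decimal)
Convert 0x18 (hexadecimal) → 1×16 + 8 = 24 (decimal)
Compute 28 × 24 = 672
672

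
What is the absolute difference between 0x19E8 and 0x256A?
Convert 0x19E8 (hexadecimal) → 1×4096 + 9×256 + 14×16 + 8 = 6632 (decimal)
Convert 0x256A (hexadecimal) → 2×4096 + 5×256 + 6×16 + 10 = 9578 (decimal)
Compute |6632 - 9578| = 2946
2946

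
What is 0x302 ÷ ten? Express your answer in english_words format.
Convert 0x302 (hexadecimal) → 3×256 + 2 = 770 (decimal)
Convert ten (English words) → 10 (decimal)
Compute 770 ÷ 10 = 77
Convert 77 (decimal) → seventy-seven (English words)
seventy-seven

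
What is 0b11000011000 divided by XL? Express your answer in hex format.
Convert 0b11000011000 (binary) → 1024 + 512 + 16 + 8 = 1560 (decimal)
Convert XL (Roman numeral) → 40 (decimal)
Compute 1560 ÷ 40 = 39
Convert 39 (decimal) → 39 = 2×16 + 7 → 0x27 (hexadecimal)
0x27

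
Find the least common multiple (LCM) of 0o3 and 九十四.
Convert 0o3 (octal) → 3 (decimal)
Convert 九十四 (Chinese numeral) → 9×10 + 4 = 94 (decimal)
Compute lcm(3, 94) = 282
282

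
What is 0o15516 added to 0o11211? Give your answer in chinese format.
Convert 0o15516 (octal) → 1×4096 + 5×512 + 5×64 + 1×8 + 6 = 6990 (decimal)
Convert 0o11211 (octal) → 1×4096 + 1×512 + 2×64 + 1×8 + 1 = 4745 (decimal)
Compute 6990 + 4745 = 11735
Convert 11735 (decimal) → 11735 = 1×10000 + 1×1000 + 7×100 + 3×10 + 5 → 一万一千七百三十五 (Chinese numeral)
一万一千七百三十五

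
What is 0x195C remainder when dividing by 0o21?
Convert 0x195C (hexadecimal) → 1×4096 + 9×256 + 5×16 + 12 = 6492 (decimal)
Convert 0o21 (octal) → 2×8 + 1 = 17 (decimal)
Compute 6492 mod 17 = 15
15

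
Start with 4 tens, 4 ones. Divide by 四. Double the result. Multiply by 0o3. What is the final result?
Convert 4 tens, 4 ones (place-value notation) → 4×10 + 4 = 44 (decimal)
Start: 44
Convert 四 (Chinese numeral) → 4 (decimal)
44 ÷ 4 = 11
11 × 2 = 22
Convert 0o3 (octal) → 3 (decimal)
22 × 3 = 66
66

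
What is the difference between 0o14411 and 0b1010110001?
Convert 0o14411 (octal) → 1×4096 + 4×512 + 4×64 + 1×8 + 1 = 6409 (decimal)
Convert 0b1010110001 (binary) → 512 + 128 + 32 + 16 + 1 = 689 (decimal)
Difference: |6409 - 689| = 5720
5720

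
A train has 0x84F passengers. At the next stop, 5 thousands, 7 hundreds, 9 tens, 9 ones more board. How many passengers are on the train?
Convert 0x84F (hexadecimal) → 8×256 + 4×16 + 15 = 2127 (decimal)
Convert 5 thousands, 7 hundreds, 9 tens, 9 ones (place-value notation) → 5×1000 + 7×100 + 9×10 + 9 = 5799 (decimal)
Compute 2127 + 5799 = 7926
7926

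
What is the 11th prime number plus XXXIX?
The 11th prime number = 31
Convert XXXIX (Roman numeral) → 10 + 10 + 10 + 9 = 39 (decimal)
Compute 31 + 39 = 70
70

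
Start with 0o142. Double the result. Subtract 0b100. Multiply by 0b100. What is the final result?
Convert 0o142 (octal) → 1×64 + 4×8 + 2 = 98 (decimal)
Start: 98
98 × 2 = 196
Convert 0b100 (binary) → 4 (decimal)
196 - 4 = 192
Convert 0b100 (binary) → 4 (decimal)
192 × 4 = 768
768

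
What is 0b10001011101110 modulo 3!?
Convert 0b10001011101110 (binary) → 8192 + 512 + 128 + 64 + 32 + 8 + 4 + 2 = 8942 (decimal)
Convert 3! (factorial) → 6 (decimal)
Compute 8942 mod 6 = 2
2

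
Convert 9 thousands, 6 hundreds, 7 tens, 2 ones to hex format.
Convert 9 thousands, 6 hundreds, 7 tens, 2 ones (place-value notation) → 9×1000 + 6×100 + 7×10 + 2 = 9672 (decimal)
Convert 9672 (decimal) → 9672 = 2×4096 + 5×256 + 12×16 + 8 → 0x25C8 (hexadecimal)
0x25C8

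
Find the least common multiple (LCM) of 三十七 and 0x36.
Convert 三十七 (Chinese numeral) → 3×10 + 7 = 37 (decimal)
Convert 0x36 (hexadecimal) → 3×16 + 6 = 54 (decimal)
Compute lcm(37, 54) = 1998
1998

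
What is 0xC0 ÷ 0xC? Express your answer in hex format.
Convert 0xC0 (hexadecimal) → 12×16 = 192 (decimal)
Convert 0xC (hexadecimal) → 12 (decimal)
Compute 192 ÷ 12 = 16
Convert 16 (decimal) → 16 = 1×16 → 0x10 (hexadecimal)
0x10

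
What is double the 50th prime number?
The 50th prime number = 229
Compute 229 × 2 = 458
458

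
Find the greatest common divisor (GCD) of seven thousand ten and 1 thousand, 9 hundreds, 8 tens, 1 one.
Convert seven thousand ten (English words) → 7×1000 + 10 = 7010 (decimal)
Convert 1 thousand, 9 hundreds, 8 tens, 1 one (place-value notation) → 1×1000 + 9×100 + 8×10 + 1 = 1981 (decimal)
Compute gcd(7010, 1981) = 1
1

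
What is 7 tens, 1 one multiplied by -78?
Convert 7 tens, 1 one (place-value notation) → 7×10 + 1 = 71 (decimal)
Compute 71 × -78 = -5538
-5538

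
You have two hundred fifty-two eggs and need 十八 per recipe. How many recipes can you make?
Convert two hundred fifty-two (English words) → 2×100 + 52 = 252 (decimal)
Convert 十八 (Chinese numeral) → 1×10 + 8 = 18 (decimal)
Compute 252 ÷ 18 = 14
14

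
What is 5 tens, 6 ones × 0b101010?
Convert 5 tens, 6 ones (place-value notation) → 5×10 + 6 = 56 (decimal)
Convert 0b101010 (binary) → 32 + 8 + 2 = 42 (decimal)
Compute 56 × 42 = 2352
2352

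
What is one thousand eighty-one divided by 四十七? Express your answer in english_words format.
Convert one thousand eighty-one (English words) → 1×1000 + 81 = 1081 (decimal)
Convert 四十七 (Chinese numeral) → 4×10 + 7 = 47 (decimal)
Compute 1081 ÷ 47 = 23
Convert 23 (decimal) → twenty-three (English words)
twenty-three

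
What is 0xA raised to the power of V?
Convert 0xA (hexadecimal) → 10 (decimal)
Convert V (Roman numeral) → 5 (decimal)
Compute 10 ^ 5 = 100000
100000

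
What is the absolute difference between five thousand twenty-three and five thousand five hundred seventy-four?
Convert five thousand twenty-three (English words) → 5×1000 + 23 = 5023 (decimal)
Convert five thousand five hundred seventy-four (English words) → 5×1000 + 5×100 + 74 = 5574 (decimal)
Compute |5023 - 5574| = 551
551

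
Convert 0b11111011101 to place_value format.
Convert 0b11111011101 (binary) → 1024 + 512 + 256 + 128 + 64 + 16 + 8 + 4 + 1 = 2013 (decimal)
Convert 2013 (decimal) → 2013 = 2×1000 + 1×10 + 3 → 2 thousands, 1 ten, 3 ones (place-value notation)
2 thousands, 1 ten, 3 ones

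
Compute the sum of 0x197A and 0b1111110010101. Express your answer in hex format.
Convert 0x197A (hexadecimal) → 1×4096 + 9×256 + 7×16 + 10 = 6522 (decimal)
Convert 0b1111110010101 (binary) → 4096 + 2048 + 1024 + 512 + 256 + 128 + 16 + 4 + 1 = 8085 (decimal)
Compute 6522 + 8085 = 14607
Convert 14607 (decimal) → 14607 = 3×4096 + 9×256 + 15 → 0x390F (hexadecimal)
0x390F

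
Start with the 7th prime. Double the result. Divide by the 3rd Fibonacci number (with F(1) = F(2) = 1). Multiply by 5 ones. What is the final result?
Convert the 7th prime (prime index) → 17 (decimal)
Start: 17
17 × 2 = 34
Convert the 3rd Fibonacci number (with F(1) = F(2) = 1) (Fibonacci index) → 1, 1, 2 → 2 (decimal)
34 ÷ 2 = 17
Convert 5 ones (place-value notation) → 5 (decimal)
17 × 5 = 85
85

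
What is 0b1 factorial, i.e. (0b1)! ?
Convert 0b1 (binary) → 1 (decimal)
Compute 1! = 1
1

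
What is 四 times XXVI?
Convert 四 (Chinese numeral) → 4 (decimal)
Convert XXVI (Roman numeral) → 10 + 10 + 5 + 1 = 26 (decimal)
Compute 4 × 26 = 104
104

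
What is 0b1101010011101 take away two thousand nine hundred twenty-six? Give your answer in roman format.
Convert 0b1101010011101 (binary) → 4096 + 2048 + 512 + 128 + 16 + 8 + 4 + 1 = 6813 (decimal)
Convert two thousand nine hundred twenty-six (English words) → 2×1000 + 9×100 + 26 = 2926 (decimal)
Compute 6813 - 2926 = 3887
Convert 3887 (decimal) → 3887 = 1000 + 1000 + 1000 + 500 + 100 + 100 + 100 + 50 + 10 + 10 + 10 + 5 + 1 + 1 → MMMDCCCLXXXVII (Roman numeral)
MMMDCCCLXXXVII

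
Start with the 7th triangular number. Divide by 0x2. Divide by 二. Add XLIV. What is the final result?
Convert the 7th triangular number (triangular index) → 7×8/2 = 28 (decimal)
Start: 28
Convert 0x2 (hexadecimal) → 2 (decimal)
28 ÷ 2 = 14
Convert 二 (Chinese numeral) → 2 (decimal)
14 ÷ 2 = 7
Convert XLIV (Roman numeral) → 40 + 4 = 44 (decimal)
7 + 44 = 51
51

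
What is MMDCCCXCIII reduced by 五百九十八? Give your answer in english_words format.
Convert MMDCCCXCIII (Roman numeral) → 1000 + 1000 + 500 + 100 + 100 + 100 + 90 + 1 + 1 + 1 = 2893 (decimal)
Convert 五百九十八 (Chinese numeral) → 5×100 + 9×10 + 8 = 598 (decimal)
Compute 2893 - 598 = 2295
Convert 2295 (decimal) → 2295 = 2×1000 + 2×100 + 95 → two thousand two hundred ninety-five (English words)
two thousand two hundred ninety-five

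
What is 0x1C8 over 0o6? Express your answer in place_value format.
Convert 0x1C8 (hexadecimal) → 1×256 + 12×16 + 8 = 456 (decimal)
Convert 0o6 (octal) → 6 (decimal)
Compute 456 ÷ 6 = 76
Convert 76 (decimal) → 76 = 7×10 + 6 → 7 tens, 6 ones (place-value notation)
7 tens, 6 ones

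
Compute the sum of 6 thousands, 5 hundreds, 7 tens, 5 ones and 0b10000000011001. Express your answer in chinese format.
Convert 6 thousands, 5 hundreds, 7 tens, 5 ones (place-value notation) → 6×1000 + 5×100 + 7×10 + 5 = 6575 (decimal)
Convert 0b10000000011001 (binary) → 8192 + 16 + 8 + 1 = 8217 (decimal)
Compute 6575 + 8217 = 14792
Convert 14792 (decimal) → 14792 = 1×10000 + 4×1000 + 7×100 + 9×10 + 2 → 一万四千七百九十二 (Chinese numeral)
一万四千七百九十二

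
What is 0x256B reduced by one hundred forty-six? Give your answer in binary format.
Convert 0x256B (hexadecimal) → 2×4096 + 5×256 + 6×16 + 11 = 9579 (decimal)
Convert one hundred forty-six (English words) → 1×100 + 46 = 146 (decimal)
Compute 9579 - 146 = 9433
Convert 9433 (decimal) → 9433 = 8192 + 1024 + 128 + 64 + 16 + 8 + 1 → 0b10010011011001 (binary)
0b10010011011001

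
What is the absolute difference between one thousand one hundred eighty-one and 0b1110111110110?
Convert one thousand one hundred eighty-one (English words) → 1×1000 + 1×100 + 81 = 1181 (decimal)
Convert 0b1110111110110 (binary) → 4096 + 2048 + 1024 + 256 + 128 + 64 + 32 + 16 + 4 + 2 = 7670 (decimal)
Compute |1181 - 7670| = 6489
6489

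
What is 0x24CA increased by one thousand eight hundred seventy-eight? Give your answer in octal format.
Convert 0x24CA (hexadecimal) → 2×4096 + 4×256 + 12×16 + 10 = 9418 (decimal)
Convert one thousand eight hundred seventy-eight (English words) → 1×1000 + 8×100 + 78 = 1878 (decimal)
Compute 9418 + 1878 = 11296
Convert 11296 (decimal) → 11296 = 2×4096 + 6×512 + 4×8 → 0o26040 (octal)
0o26040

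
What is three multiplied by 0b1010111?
Convert three (English words) → 3 (decimal)
Convert 0b1010111 (binary) → 64 + 16 + 4 + 2 + 1 = 87 (decimal)
Compute 3 × 87 = 261
261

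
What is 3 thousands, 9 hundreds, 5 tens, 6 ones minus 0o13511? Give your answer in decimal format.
Convert 3 thousands, 9 hundreds, 5 tens, 6 ones (place-value notation) → 3×1000 + 9×100 + 5×10 + 6 = 3956 (decimal)
Convert 0o13511 (octal) → 1×4096 + 3×512 + 5×64 + 1×8 + 1 = 5961 (decimal)
Compute 3956 - 5961 = -2005
-2005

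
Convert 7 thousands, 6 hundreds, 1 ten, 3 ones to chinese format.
Convert 7 thousands, 6 hundreds, 1 ten, 3 ones (place-value notation) → 7×1000 + 6×100 + 1×10 + 3 = 7613 (decimal)
Convert 7613 (decimal) → 7613 = 7×1000 + 6×100 + 1×10 + 3 → 七千六百一十三 (Chinese numeral)
七千六百一十三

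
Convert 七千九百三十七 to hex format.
Convert 七千九百三十七 (Chinese numeral) → 7×1000 + 9×100 + 3×10 + 7 = 7937 (decimal)
Convert 7937 (decimal) → 7937 = 1×4096 + 15×256 + 1 → 0x1F01 (hexadecimal)
0x1F01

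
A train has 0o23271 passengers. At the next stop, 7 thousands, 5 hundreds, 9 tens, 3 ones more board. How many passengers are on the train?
Convert 0o23271 (octal) → 2×4096 + 3×512 + 2×64 + 7×8 + 1 = 9913 (decimal)
Convert 7 thousands, 5 hundreds, 9 tens, 3 ones (place-value notation) → 7×1000 + 5×100 + 9×10 + 3 = 7593 (decimal)
Compute 9913 + 7593 = 17506
17506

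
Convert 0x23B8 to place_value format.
Convert 0x23B8 (hexadecimal) → 2×4096 + 3×256 + 11×16 + 8 = 9144 (decimal)
Convert 9144 (decimal) → 9144 = 9×1000 + 1×100 + 4×10 + 4 → 9 thousands, 1 hundred, 4 tens, 4 ones (place-value notation)
9 thousands, 1 hundred, 4 tens, 4 ones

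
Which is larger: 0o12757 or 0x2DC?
Convert 0o12757 (octal) → 1×4096 + 2×512 + 7×64 + 5×8 + 7 = 5615 (decimal)
Convert 0x2DC (hexadecimal) → 2×256 + 13×16 + 12 = 732 (decimal)
Compare 5615 vs 732: larger = 5615
5615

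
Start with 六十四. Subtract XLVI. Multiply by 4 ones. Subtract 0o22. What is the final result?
Convert 六十四 (Chinese numeral) → 6×10 + 4 = 64 (decimal)
Start: 64
Convert XLVI (Roman numeral) → 40 + 5 + 1 = 46 (decimal)
64 - 46 = 18
Convert 4 ones (place-value notation) → 4 (decimal)
18 × 4 = 72
Convert 0o22 (octal) → 2×8 + 2 = 18 (decimal)
72 - 18 = 54
54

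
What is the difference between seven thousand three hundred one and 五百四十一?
Convert seven thousand three hundred one (English words) → 7×1000 + 3×100 + 1 = 7301 (decimal)
Convert 五百四十一 (Chinese numeral) → 5×100 + 4×10 + 1 = 541 (decimal)
Difference: |7301 - 541| = 6760
6760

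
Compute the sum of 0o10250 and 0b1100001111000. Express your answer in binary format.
Convert 0o10250 (octal) → 1×4096 + 2×64 + 5×8 = 4264 (decimal)
Convert 0b1100001111000 (binary) → 4096 + 2048 + 64 + 32 + 16 + 8 = 6264 (decimal)
Compute 4264 + 6264 = 10528
Convert 10528 (decimal) → 10528 = 8192 + 2048 + 256 + 32 → 0b10100100100000 (binary)
0b10100100100000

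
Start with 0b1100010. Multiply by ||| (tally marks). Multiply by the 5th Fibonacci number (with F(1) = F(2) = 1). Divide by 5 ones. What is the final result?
Convert 0b1100010 (binary) → 64 + 32 + 2 = 98 (decimal)
Start: 98
Convert ||| (tally marks) → 3 (decimal)
98 × 3 = 294
Convert the 5th Fibonacci number (with F(1) = F(2) = 1) (Fibonacci index) → 1, 1, 2, 3, 5 → 5 (decimal)
294 × 5 = 1470
Convert 5 ones (place-value notation) → 5 (decimal)
1470 ÷ 5 = 294
294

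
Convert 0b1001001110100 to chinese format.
Convert 0b1001001110100 (binary) → 4096 + 512 + 64 + 32 + 16 + 4 = 4724 (decimal)
Convert 4724 (decimal) → 4724 = 4×1000 + 7×100 + 2×10 + 4 → 四千七百二十四 (Chinese numeral)
四千七百二十四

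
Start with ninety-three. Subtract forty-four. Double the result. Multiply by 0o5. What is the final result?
Convert ninety-three (English words) → 93 (decimal)
Start: 93
Convert forty-four (English words) → 44 (decimal)
93 - 44 = 49
49 × 2 = 98
Convert 0o5 (octal) → 5 (decimal)
98 × 5 = 490
490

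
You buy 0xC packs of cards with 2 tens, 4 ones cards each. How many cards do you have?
Convert 2 tens, 4 ones (place-value notation) → 2×10 + 4 = 24 (decimal)
Convert 0xC (hexadecimal) → 12 (decimal)
Compute 24 × 12 = 288
288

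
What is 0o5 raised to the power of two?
Convert 0o5 (octal) → 5 (decimal)
Convert two (English words) → 2 (decimal)
Compute 5 ^ 2 = 25
25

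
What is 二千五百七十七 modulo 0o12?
Convert 二千五百七十七 (Chinese numeral) → 2×1000 + 5×100 + 7×10 + 7 = 2577 (decimal)
Convert 0o12 (octal) → 1×8 + 2 = 10 (decimal)
Compute 2577 mod 10 = 7
7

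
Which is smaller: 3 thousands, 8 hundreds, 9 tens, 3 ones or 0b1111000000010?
Convert 3 thousands, 8 hundreds, 9 tens, 3 ones (place-value notation) → 3×1000 + 8×100 + 9×10 + 3 = 3893 (decimal)
Convert 0b1111000000010 (binary) → 4096 + 2048 + 1024 + 512 + 2 = 7682 (decimal)
Compare 3893 vs 7682: smaller = 3893
3893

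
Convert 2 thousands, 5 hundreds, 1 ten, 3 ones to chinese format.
Convert 2 thousands, 5 hundreds, 1 ten, 3 ones (place-value notation) → 2×1000 + 5×100 + 1×10 + 3 = 2513 (decimal)
Convert 2513 (decimal) → 2513 = 2×1000 + 5×100 + 1×10 + 3 → 二千五百一十三 (Chinese numeral)
二千五百一十三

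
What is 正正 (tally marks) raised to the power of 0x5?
Convert 正正 (tally marks) → 5 + 5 = 10 (decimal)
Convert 0x5 (hexadecimal) → 5 (decimal)
Compute 10 ^ 5 = 100000
100000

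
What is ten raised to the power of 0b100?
Convert ten (English words) → 10 (decimal)
Convert 0b100 (binary) → 4 (decimal)
Compute 10 ^ 4 = 10000
10000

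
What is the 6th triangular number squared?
The 6th triangular number = 6×7/2 = 21
Compute 21² = 21 × 21 = 441
441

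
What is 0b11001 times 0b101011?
Convert 0b11001 (binary) → 16 + 8 + 1 = 25 (decimal)
Convert 0b101011 (binary) → 32 + 8 + 2 + 1 = 43 (decimal)
Compute 25 × 43 = 1075
1075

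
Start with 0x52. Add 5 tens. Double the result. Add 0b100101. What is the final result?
Convert 0x52 (hexadecimal) → 5×16 + 2 = 82 (decimal)
Start: 82
Convert 5 tens (place-value notation) → 5×10 = 50 (decimal)
82 + 50 = 132
132 × 2 = 264
Convert 0b100101 (binary) → 32 + 4 + 1 = 37 (decimal)
264 + 37 = 301
301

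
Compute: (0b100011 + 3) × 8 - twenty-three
Convert 0b100011 (binary) → 32 + 2 + 1 = 35 (decimal)
Convert twenty-three (English words) → 23 (decimal)
Expression in decimal: (35 + 3) × 8 - 23
Parentheses first: 35 + 3 = 38
Multiply: 38 × 8 = 304
Subtract: 304 - 23 = 281
281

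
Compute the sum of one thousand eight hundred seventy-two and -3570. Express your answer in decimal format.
Convert one thousand eight hundred seventy-two (English words) → 1×1000 + 8×100 + 72 = 1872 (decimal)
Compute 1872 + -3570 = -1698
-1698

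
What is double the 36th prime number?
The 36th prime number = 151
Compute 151 × 2 = 302
302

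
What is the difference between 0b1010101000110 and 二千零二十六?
Convert 0b1010101000110 (binary) → 4096 + 1024 + 256 + 64 + 4 + 2 = 5446 (decimal)
Convert 二千零二十六 (Chinese numeral) → 2×1000 + 2×10 + 6 = 2026 (decimal)
Difference: |5446 - 2026| = 3420
3420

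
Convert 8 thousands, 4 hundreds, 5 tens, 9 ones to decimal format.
Convert 8 thousands, 4 hundreds, 5 tens, 9 ones (place-value notation) → 8×1000 + 4×100 + 5×10 + 9 = 8459 (decimal)
8459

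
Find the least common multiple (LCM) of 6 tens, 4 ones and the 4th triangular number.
Convert 6 tens, 4 ones (place-value notation) → 6×10 + 4 = 64 (decimal)
Convert the 4th triangular number (triangular index) → 4×5/2 = 10 (decimal)
Compute lcm(64, 10) = 320
320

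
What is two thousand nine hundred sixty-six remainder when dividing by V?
Convert two thousand nine hundred sixty-six (English words) → 2×1000 + 9×100 + 66 = 2966 (decimal)
Convert V (Roman numeral) → 5 (decimal)
Compute 2966 mod 5 = 1
1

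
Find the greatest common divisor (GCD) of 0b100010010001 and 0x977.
Convert 0b100010010001 (binary) → 2048 + 128 + 16 + 1 = 2193 (decimal)
Convert 0x977 (hexadecimal) → 9×256 + 7×16 + 7 = 2423 (decimal)
Compute gcd(2193, 2423) = 1
1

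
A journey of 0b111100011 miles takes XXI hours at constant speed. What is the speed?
Convert 0b111100011 (binary) → 256 + 128 + 64 + 32 + 2 + 1 = 483 (decimal)
Convert XXI (Roman numeral) → 10 + 10 + 1 = 21 (decimal)
Compute 483 ÷ 21 = 23
23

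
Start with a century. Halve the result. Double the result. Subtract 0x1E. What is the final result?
Convert a century (colloquial) → 100 (decimal)
Start: 100
100 ÷ 2 = 50
50 × 2 = 100
Convert 0x1E (hexadecimal) → 1×16 + 14 = 30 (decimal)
100 - 30 = 70
70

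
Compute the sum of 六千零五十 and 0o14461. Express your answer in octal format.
Convert 六千零五十 (Chinese numeral) → 6×1000 + 5×10 = 6050 (decimal)
Convert 0o14461 (octal) → 1×4096 + 4×512 + 4×64 + 6×8 + 1 = 6449 (decimal)
Compute 6050 + 6449 = 12499
Convert 12499 (decimal) → 12499 = 3×4096 + 3×64 + 2×8 + 3 → 0o30323 (octal)
0o30323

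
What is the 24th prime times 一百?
Convert the 24th prime (prime index) → 89 (decimal)
Convert 一百 (Chinese numeral) → 1×100 = 100 (decimal)
Compute 89 × 100 = 8900
8900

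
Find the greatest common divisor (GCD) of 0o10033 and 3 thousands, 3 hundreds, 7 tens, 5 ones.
Convert 0o10033 (octal) → 1×4096 + 3×8 + 3 = 4123 (decimal)
Convert 3 thousands, 3 hundreds, 7 tens, 5 ones (place-value notation) → 3×1000 + 3×100 + 7×10 + 5 = 3375 (decimal)
Compute gcd(4123, 3375) = 1
1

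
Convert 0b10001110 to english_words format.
Convert 0b10001110 (binary) → 128 + 8 + 4 + 2 = 142 (decimal)
Convert 142 (decimal) → 142 = 1×100 + 42 → one hundred forty-two (English words)
one hundred forty-two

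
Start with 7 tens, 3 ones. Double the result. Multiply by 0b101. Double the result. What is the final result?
Convert 7 tens, 3 ones (place-value notation) → 7×10 + 3 = 73 (decimal)
Start: 73
73 × 2 = 146
Convert 0b101 (binary) → 4 + 1 = 5 (decimal)
146 × 5 = 730
730 × 2 = 1460
1460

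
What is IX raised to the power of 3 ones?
Convert IX (Roman numeral) → 9 (decimal)
Convert 3 ones (place-value notation) → 3 (decimal)
Compute 9 ^ 3 = 729
729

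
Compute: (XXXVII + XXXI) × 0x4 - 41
Convert XXXVII (Roman numeral) → 10 + 10 + 10 + 5 + 1 + 1 = 37 (decimal)
Convert XXXI (Roman numeral) → 10 + 10 + 10 + 1 = 31 (decimal)
Convert 0x4 (hexadecimal) → 4 (decimal)
Expression in decimal: (37 + 31) × 4 - 41
Parentheses first: 37 + 31 = 68
Multiply: 68 × 4 = 272
Subtract: 272 - 41 = 231
231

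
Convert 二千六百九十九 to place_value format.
Convert 二千六百九十九 (Chinese numeral) → 2×1000 + 6×100 + 9×10 + 9 = 2699 (decimal)
Convert 2699 (decimal) → 2699 = 2×1000 + 6×100 + 9×10 + 9 → 2 thousands, 6 hundreds, 9 tens, 9 ones (place-value notation)
2 thousands, 6 hundreds, 9 tens, 9 ones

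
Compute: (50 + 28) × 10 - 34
Parentheses first: 50 + 28 = 78
Multiply: 78 × 10 = 780
Subtract: 780 - 34 = 746
746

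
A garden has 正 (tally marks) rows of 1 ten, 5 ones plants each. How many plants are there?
Convert 1 ten, 5 ones (place-value notation) → 1×10 + 5 = 15 (decimal)
Convert 正 (tally marks) → 5 (decimal)
Compute 15 × 5 = 75
75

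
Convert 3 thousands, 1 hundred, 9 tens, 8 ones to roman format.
Convert 3 thousands, 1 hundred, 9 tens, 8 ones (place-value notation) → 3×1000 + 1×100 + 9×10 + 8 = 3198 (decimal)
Convert 3198 (decimal) → 3198 = 1000 + 1000 + 1000 + 100 + 90 + 5 + 1 + 1 + 1 → MMMCXCVIII (Roman numeral)
MMMCXCVIII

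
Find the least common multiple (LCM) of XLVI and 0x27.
Convert XLVI (Roman numeral) → 40 + 5 + 1 = 46 (decimal)
Convert 0x27 (hexadecimal) → 2×16 + 7 = 39 (decimal)
Compute lcm(46, 39) = 1794
1794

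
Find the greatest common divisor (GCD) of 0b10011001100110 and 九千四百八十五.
Convert 0b10011001100110 (binary) → 8192 + 1024 + 512 + 64 + 32 + 4 + 2 = 9830 (decimal)
Convert 九千四百八十五 (Chinese numeral) → 9×1000 + 4×100 + 8×10 + 5 = 9485 (decimal)
Compute gcd(9830, 9485) = 5
5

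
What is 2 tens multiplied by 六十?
Convert 2 tens (place-value notation) → 2×10 = 20 (decimal)
Convert 六十 (Chinese numeral) → 6×10 = 60 (decimal)
Compute 20 × 60 = 1200
1200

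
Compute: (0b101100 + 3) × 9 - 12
Convert 0b101100 (binary) → 32 + 8 + 4 = 44 (decimal)
Expression in decimal: (44 + 3) × 9 - 12
Parentheses first: 44 + 3 = 47
Multiply: 47 × 9 = 423
Subtract: 423 - 12 = 411
411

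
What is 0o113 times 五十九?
Convert 0o113 (octal) → 1×64 + 1×8 + 3 = 75 (decimal)
Convert 五十九 (Chinese numeral) → 5×10 + 9 = 59 (decimal)
Compute 75 × 59 = 4425
4425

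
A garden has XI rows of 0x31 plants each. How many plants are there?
Convert 0x31 (hexadecimal) → 3×16 + 1 = 49 (decimal)
Convert XI (Roman numeral) → 10 + 1 = 11 (decimal)
Compute 49 × 11 = 539
539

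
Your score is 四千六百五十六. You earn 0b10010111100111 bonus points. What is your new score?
Convert 四千六百五十六 (Chinese numeral) → 4×1000 + 6×100 + 5×10 + 6 = 4656 (decimal)
Convert 0b10010111100111 (binary) → 8192 + 1024 + 256 + 128 + 64 + 32 + 4 + 2 + 1 = 9703 (decimal)
Compute 4656 + 9703 = 14359
14359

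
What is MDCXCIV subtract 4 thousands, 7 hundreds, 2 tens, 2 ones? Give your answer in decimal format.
Convert MDCXCIV (Roman numeral) → 1000 + 500 + 100 + 90 + 4 = 1694 (decimal)
Convert 4 thousands, 7 hundreds, 2 tens, 2 ones (place-value notation) → 4×1000 + 7×100 + 2×10 + 2 = 4722 (decimal)
Compute 1694 - 4722 = -3028
-3028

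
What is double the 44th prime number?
The 44th prime number = 193
Compute 193 × 2 = 386
386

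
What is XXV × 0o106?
Convert XXV (Roman numeral) → 10 + 10 + 5 = 25 (decimal)
Convert 0o106 (octal) → 1×64 + 6 = 70 (decimal)
Compute 25 × 70 = 1750
1750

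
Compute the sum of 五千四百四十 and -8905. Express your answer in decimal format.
Convert 五千四百四十 (Chinese numeral) → 5×1000 + 4×100 + 4×10 = 5440 (decimal)
Compute 5440 + -8905 = -3465
-3465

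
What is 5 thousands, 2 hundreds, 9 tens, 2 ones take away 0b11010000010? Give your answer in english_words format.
Convert 5 thousands, 2 hundreds, 9 tens, 2 ones (place-value notation) → 5×1000 + 2×100 + 9×10 + 2 = 5292 (decimal)
Convert 0b11010000010 (binary) → 1024 + 512 + 128 + 2 = 1666 (decimal)
Compute 5292 - 1666 = 3626
Convert 3626 (decimal) → 3626 = 3×1000 + 6×100 + 26 → three thousand six hundred twenty-six (English words)
three thousand six hundred twenty-six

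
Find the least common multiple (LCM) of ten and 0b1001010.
Convert ten (English words) → 10 (decimal)
Convert 0b1001010 (binary) → 64 + 8 + 2 = 74 (decimal)
Compute lcm(10, 74) = 370
370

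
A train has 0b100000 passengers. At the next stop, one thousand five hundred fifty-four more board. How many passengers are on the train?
Convert 0b100000 (binary) → 32 (decimal)
Convert one thousand five hundred fifty-four (English words) → 1×1000 + 5×100 + 54 = 1554 (decimal)
Compute 32 + 1554 = 1586
1586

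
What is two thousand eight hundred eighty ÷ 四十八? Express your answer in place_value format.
Convert two thousand eight hundred eighty (English words) → 2×1000 + 8×100 + 80 = 2880 (decimal)
Convert 四十八 (Chinese numeral) → 4×10 + 8 = 48 (decimal)
Compute 2880 ÷ 48 = 60
Convert 60 (decimal) → 60 = 6×10 → 6 tens (place-value notation)
6 tens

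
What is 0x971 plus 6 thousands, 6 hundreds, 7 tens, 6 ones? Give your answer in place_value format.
Convert 0x971 (hexadecimal) → 9×256 + 7×16 + 1 = 2417 (decimal)
Convert 6 thousands, 6 hundreds, 7 tens, 6 ones (place-value notation) → 6×1000 + 6×100 + 7×10 + 6 = 6676 (decimal)
Compute 2417 + 6676 = 9093
Convert 9093 (decimal) → 9093 = 9×1000 + 9×10 + 3 → 9 thousands, 9 tens, 3 ones (place-value notation)
9 thousands, 9 tens, 3 ones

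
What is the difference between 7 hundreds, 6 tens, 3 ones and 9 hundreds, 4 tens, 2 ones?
Convert 7 hundreds, 6 tens, 3 ones (place-value notation) → 7×100 + 6×10 + 3 = 763 (decimal)
Convert 9 hundreds, 4 tens, 2 ones (place-value notation) → 9×100 + 4×10 + 2 = 942 (decimal)
Difference: |763 - 942| = 179
179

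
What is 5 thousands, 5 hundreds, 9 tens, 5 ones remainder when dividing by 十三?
Convert 5 thousands, 5 hundreds, 9 tens, 5 ones (place-value notation) → 5×1000 + 5×100 + 9×10 + 5 = 5595 (decimal)
Convert 十三 (Chinese numeral) → 1×10 + 3 = 13 (decimal)
Compute 5595 mod 13 = 5
5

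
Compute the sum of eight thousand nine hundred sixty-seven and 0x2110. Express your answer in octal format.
Convert eight thousand nine hundred sixty-seven (English words) → 8×1000 + 9×100 + 67 = 8967 (decimal)
Convert 0x2110 (hexadecimal) → 2×4096 + 1×256 + 1×16 = 8464 (decimal)
Compute 8967 + 8464 = 17431
Convert 17431 (decimal) → 17431 = 4×4096 + 2×512 + 2×8 + 7 → 0o42027 (octal)
0o42027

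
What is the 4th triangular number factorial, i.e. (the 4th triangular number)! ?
Convert the 4th triangular number (triangular index) → 4×5/2 = 10 (decimal)
Compute 10! = 3628800
3628800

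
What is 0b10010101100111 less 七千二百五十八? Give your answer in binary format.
Convert 0b10010101100111 (binary) → 8192 + 1024 + 256 + 64 + 32 + 4 + 2 + 1 = 9575 (decimal)
Convert 七千二百五十八 (Chinese numeral) → 7×1000 + 2×100 + 5×10 + 8 = 7258 (decimal)
Compute 9575 - 7258 = 2317
Convert 2317 (decimal) → 2317 = 2048 + 256 + 8 + 4 + 1 → 0b100100001101 (binary)
0b100100001101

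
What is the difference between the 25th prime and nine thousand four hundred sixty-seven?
Convert the 25th prime (prime index) → 97 (decimal)
Convert nine thousand four hundred sixty-seven (English words) → 9×1000 + 4×100 + 67 = 9467 (decimal)
Difference: |97 - 9467| = 9370
9370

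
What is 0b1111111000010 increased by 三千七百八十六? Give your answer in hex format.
Convert 0b1111111000010 (binary) → 4096 + 2048 + 1024 + 512 + 256 + 128 + 64 + 2 = 8130 (decimal)
Convert 三千七百八十六 (Chinese numeral) → 3×1000 + 7×100 + 8×10 + 6 = 3786 (decimal)
Compute 8130 + 3786 = 11916
Convert 11916 (decimal) → 11916 = 2×4096 + 14×256 + 8×16 + 12 → 0x2E8C (hexadecimal)
0x2E8C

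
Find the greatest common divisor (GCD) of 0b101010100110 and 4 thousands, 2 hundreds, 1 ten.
Convert 0b101010100110 (binary) → 2048 + 512 + 128 + 32 + 4 + 2 = 2726 (decimal)
Convert 4 thousands, 2 hundreds, 1 ten (place-value notation) → 4×1000 + 2×100 + 1×10 = 4210 (decimal)
Compute gcd(2726, 4210) = 2
2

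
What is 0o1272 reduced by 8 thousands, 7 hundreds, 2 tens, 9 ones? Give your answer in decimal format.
Convert 0o1272 (octal) → 1×512 + 2×64 + 7×8 + 2 = 698 (decimal)
Convert 8 thousands, 7 hundreds, 2 tens, 9 ones (place-value notation) → 8×1000 + 7×100 + 2×10 + 9 = 8729 (decimal)
Compute 698 - 8729 = -8031
-8031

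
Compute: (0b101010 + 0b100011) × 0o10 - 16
Convert 0b101010 (binary) → 32 + 8 + 2 = 42 (decimal)
Convert 0b100011 (binary) → 32 + 2 + 1 = 35 (decimal)
Convert 0o10 (octal) → 1×8 = 8 (decimal)
Expression in decimal: (42 + 35) × 8 - 16
Parentheses first: 42 + 35 = 77
Multiply: 77 × 8 = 616
Subtract: 616 - 16 = 600
600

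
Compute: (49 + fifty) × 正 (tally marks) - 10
Convert fifty (English words) → 50 (decimal)
Convert 正 (tally marks) → 5 (decimal)
Expression in decimal: (49 + 50) × 5 - 10
Parentheses first: 49 + 50 = 99
Multiply: 99 × 5 = 495
Subtract: 495 - 10 = 485
485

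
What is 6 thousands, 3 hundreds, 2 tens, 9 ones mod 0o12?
Convert 6 thousands, 3 hundreds, 2 tens, 9 ones (place-value notation) → 6×1000 + 3×100 + 2×10 + 9 = 6329 (decimal)
Convert 0o12 (octal) → 1×8 + 2 = 10 (decimal)
Compute 6329 mod 10 = 9
9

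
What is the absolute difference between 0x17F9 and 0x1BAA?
Convert 0x17F9 (hexadecimal) → 1×4096 + 7×256 + 15×16 + 9 = 6137 (decimal)
Convert 0x1BAA (hexadecimal) → 1×4096 + 11×256 + 10×16 + 10 = 7082 (decimal)
Compute |6137 - 7082| = 945
945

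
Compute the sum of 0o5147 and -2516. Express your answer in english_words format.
Convert 0o5147 (octal) → 5×512 + 1×64 + 4×8 + 7 = 2663 (decimal)
Compute 2663 + -2516 = 147
Convert 147 (decimal) → 147 = 1×100 + 47 → one hundred forty-seven (English words)
one hundred forty-seven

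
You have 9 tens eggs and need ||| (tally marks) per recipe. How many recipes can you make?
Convert 9 tens (place-value notation) → 9×10 = 90 (decimal)
Convert ||| (tally marks) → 3 (decimal)
Compute 90 ÷ 3 = 30
30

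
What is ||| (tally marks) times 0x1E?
Convert ||| (tally marks) → 3 (decimal)
Convert 0x1E (hexadecimal) → 1×16 + 14 = 30 (decimal)
Compute 3 × 30 = 90
90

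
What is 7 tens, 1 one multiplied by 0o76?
Convert 7 tens, 1 one (place-value notation) → 7×10 + 1 = 71 (decimal)
Convert 0o76 (octal) → 7×8 + 6 = 62 (decimal)
Compute 71 × 62 = 4402
4402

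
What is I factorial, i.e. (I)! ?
Convert I (Roman numeral) → 1 (decimal)
Compute 1! = 1
1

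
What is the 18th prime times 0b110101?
Convert the 18th prime (prime index) → 61 (decimal)
Convert 0b110101 (binary) → 32 + 16 + 4 + 1 = 53 (decimal)
Compute 61 × 53 = 3233
3233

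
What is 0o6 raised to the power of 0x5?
Convert 0o6 (octal) → 6 (decimal)
Convert 0x5 (hexadecimal) → 5 (decimal)
Compute 6 ^ 5 = 7776
7776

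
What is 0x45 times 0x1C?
Convert 0x45 (hexadecimal) → 4×16 + 5 = 69 (decimal)
Convert 0x1C (hexadecimal) → 1×16 + 12 = 28 (decimal)
Compute 69 × 28 = 1932
1932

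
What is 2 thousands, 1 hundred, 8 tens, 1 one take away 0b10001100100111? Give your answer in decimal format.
Convert 2 thousands, 1 hundred, 8 tens, 1 one (place-value notation) → 2×1000 + 1×100 + 8×10 + 1 = 2181 (decimal)
Convert 0b10001100100111 (binary) → 8192 + 512 + 256 + 32 + 4 + 2 + 1 = 8999 (decimal)
Compute 2181 - 8999 = -6818
-6818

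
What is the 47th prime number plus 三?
The 47th prime number = 211
Convert 三 (Chinese numeral) → 3 (decimal)
Compute 211 + 3 = 214
214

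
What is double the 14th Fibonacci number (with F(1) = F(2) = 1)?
The 14th Fibonacci number (with F(1) = F(2) = 1): 1, 1, 2, 3, 5, 8, 13, 21, 34, 55, 89, 144, 233, 377 → 377
Compute 377 × 2 = 754
754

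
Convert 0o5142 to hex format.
Convert 0o5142 (octal) → 5×512 + 1×64 + 4×8 + 2 = 2658 (decimal)
Convert 2658 (decimal) → 2658 = 10×256 + 6×16 + 2 → 0xA62 (hexadecimal)
0xA62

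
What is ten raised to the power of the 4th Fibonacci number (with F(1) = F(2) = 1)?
Convert ten (English words) → 10 (decimal)
Convert the 4th Fibonacci number (with F(1) = F(2) = 1) (Fibonacci index) → 1, 1, 2, 3 → 3 (decimal)
Compute 10 ^ 3 = 1000
1000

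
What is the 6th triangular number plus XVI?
The 6th triangular number = 6×7/2 = 21
Convert XVI (Roman numeral) → 10 + 5 + 1 = 16 (decimal)
Compute 21 + 16 = 37
37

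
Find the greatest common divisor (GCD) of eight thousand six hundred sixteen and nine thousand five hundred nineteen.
Convert eight thousand six hundred sixteen (English words) → 8×1000 + 6×100 + 16 = 8616 (decimal)
Convert nine thousand five hundred nineteen (English words) → 9×1000 + 5×100 + 19 = 9519 (decimal)
Compute gcd(8616, 9519) = 3
3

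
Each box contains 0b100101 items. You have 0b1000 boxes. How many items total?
Convert 0b100101 (binary) → 32 + 4 + 1 = 37 (decimal)
Convert 0b1000 (binary) → 8 (decimal)
Compute 37 × 8 = 296
296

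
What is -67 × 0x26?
Convert 0x26 (hexadecimal) → 2×16 + 6 = 38 (decimal)
Compute -67 × 38 = -2546
-2546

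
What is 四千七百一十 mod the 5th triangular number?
Convert 四千七百一十 (Chinese numeral) → 4×1000 + 7×100 + 1×10 = 4710 (decimal)
Convert the 5th triangular number (triangular index) → 5×6/2 = 15 (decimal)
Compute 4710 mod 15 = 0
0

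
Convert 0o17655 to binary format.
Convert 0o17655 (octal) → 1×4096 + 7×512 + 6×64 + 5×8 + 5 = 8109 (decimal)
Convert 8109 (decimal) → 8109 = 4096 + 2048 + 1024 + 512 + 256 + 128 + 32 + 8 + 4 + 1 → 0b1111110101101 (binary)
0b1111110101101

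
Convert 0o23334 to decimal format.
Convert 0o23334 (octal) → 2×4096 + 3×512 + 3×64 + 3×8 + 4 = 9948 (decimal)
9948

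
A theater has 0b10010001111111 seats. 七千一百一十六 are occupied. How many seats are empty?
Convert 0b10010001111111 (binary) → 8192 + 1024 + 64 + 32 + 16 + 8 + 4 + 2 + 1 = 9343 (decimal)
Convert 七千一百一十六 (Chinese numeral) → 7×1000 + 1×100 + 1×10 + 6 = 7116 (decimal)
Compute 9343 - 7116 = 2227
2227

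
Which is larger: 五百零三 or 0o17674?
Convert 五百零三 (Chinese numeral) → 5×100 + 3 = 503 (decimal)
Convert 0o17674 (octal) → 1×4096 + 7×512 + 6×64 + 7×8 + 4 = 8124 (decimal)
Compare 503 vs 8124: larger = 8124
8124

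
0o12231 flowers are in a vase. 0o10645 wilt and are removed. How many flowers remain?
Convert 0o12231 (octal) → 1×4096 + 2×512 + 2×64 + 3×8 + 1 = 5273 (decimal)
Convert 0o10645 (octal) → 1×4096 + 6×64 + 4×8 + 5 = 4517 (decimal)
Compute 5273 - 4517 = 756
756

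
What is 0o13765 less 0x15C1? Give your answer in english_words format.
Convert 0o13765 (octal) → 1×4096 + 3×512 + 7×64 + 6×8 + 5 = 6133 (decimal)
Convert 0x15C1 (hexadecimal) → 1×4096 + 5×256 + 12×16 + 1 = 5569 (decimal)
Compute 6133 - 5569 = 564
Convert 564 (decimal) → 564 = 5×100 + 64 → five hundred sixty-four (English words)
five hundred sixty-four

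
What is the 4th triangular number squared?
The 4th triangular number = 4×5/2 = 10
Compute 10² = 10 × 10 = 100
100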